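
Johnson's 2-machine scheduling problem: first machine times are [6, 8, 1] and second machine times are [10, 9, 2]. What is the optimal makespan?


Apply Johnson's rule:
  Group 1 (a <= b): [(3, 1, 2), (1, 6, 10), (2, 8, 9)]
  Group 2 (a > b): []
Optimal job order: [3, 1, 2]
Schedule:
  Job 3: M1 done at 1, M2 done at 3
  Job 1: M1 done at 7, M2 done at 17
  Job 2: M1 done at 15, M2 done at 26
Makespan = 26

26


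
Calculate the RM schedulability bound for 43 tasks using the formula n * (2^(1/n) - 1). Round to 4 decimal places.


Compute 2^(1/43) = 1.0162503252
Subtract 1: 1.0162503252 - 1 = 0.0162503252
Multiply by n: 43 * 0.0162503252 = 0.6987639836
Round to 4 dp: 0.6988

0.6988


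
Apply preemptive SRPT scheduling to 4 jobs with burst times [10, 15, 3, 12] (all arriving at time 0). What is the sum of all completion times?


Since all jobs arrive at t=0, SRPT equals SPT ordering.
SPT order: [3, 10, 12, 15]
Completion times:
  Job 1: p=3, C=3
  Job 2: p=10, C=13
  Job 3: p=12, C=25
  Job 4: p=15, C=40
Total completion time = 3 + 13 + 25 + 40 = 81

81


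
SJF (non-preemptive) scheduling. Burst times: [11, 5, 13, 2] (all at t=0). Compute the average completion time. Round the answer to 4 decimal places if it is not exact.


SJF order (ascending): [2, 5, 11, 13]
Completion times:
  Job 1: burst=2, C=2
  Job 2: burst=5, C=7
  Job 3: burst=11, C=18
  Job 4: burst=13, C=31
Average completion = 58/4 = 14.5

14.5


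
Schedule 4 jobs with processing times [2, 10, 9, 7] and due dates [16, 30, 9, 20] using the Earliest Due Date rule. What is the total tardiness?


Sort by due date (EDD order): [(9, 9), (2, 16), (7, 20), (10, 30)]
Compute completion times and tardiness:
  Job 1: p=9, d=9, C=9, tardiness=max(0,9-9)=0
  Job 2: p=2, d=16, C=11, tardiness=max(0,11-16)=0
  Job 3: p=7, d=20, C=18, tardiness=max(0,18-20)=0
  Job 4: p=10, d=30, C=28, tardiness=max(0,28-30)=0
Total tardiness = 0

0


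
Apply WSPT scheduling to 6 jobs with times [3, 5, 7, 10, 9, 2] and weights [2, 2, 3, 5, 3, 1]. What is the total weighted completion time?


Compute p/w ratios and sort ascending (WSPT): [(3, 2), (10, 5), (2, 1), (7, 3), (5, 2), (9, 3)]
Compute weighted completion times:
  Job (p=3,w=2): C=3, w*C=2*3=6
  Job (p=10,w=5): C=13, w*C=5*13=65
  Job (p=2,w=1): C=15, w*C=1*15=15
  Job (p=7,w=3): C=22, w*C=3*22=66
  Job (p=5,w=2): C=27, w*C=2*27=54
  Job (p=9,w=3): C=36, w*C=3*36=108
Total weighted completion time = 314

314


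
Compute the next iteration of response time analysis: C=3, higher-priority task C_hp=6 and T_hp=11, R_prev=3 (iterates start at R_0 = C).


R_next = C + ceil(R_prev / T_hp) * C_hp
ceil(3 / 11) = ceil(0.2727) = 1
Interference = 1 * 6 = 6
R_next = 3 + 6 = 9

9


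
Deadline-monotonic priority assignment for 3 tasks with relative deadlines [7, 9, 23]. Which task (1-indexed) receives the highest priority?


Sort tasks by relative deadline (ascending):
  Task 1: deadline = 7
  Task 2: deadline = 9
  Task 3: deadline = 23
Priority order (highest first): [1, 2, 3]
Highest priority task = 1

1


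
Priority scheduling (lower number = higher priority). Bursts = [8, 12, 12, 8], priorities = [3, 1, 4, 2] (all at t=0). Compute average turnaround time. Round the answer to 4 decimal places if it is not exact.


Sort by priority (ascending = highest first):
Order: [(1, 12), (2, 8), (3, 8), (4, 12)]
Completion times:
  Priority 1, burst=12, C=12
  Priority 2, burst=8, C=20
  Priority 3, burst=8, C=28
  Priority 4, burst=12, C=40
Average turnaround = 100/4 = 25.0

25.0


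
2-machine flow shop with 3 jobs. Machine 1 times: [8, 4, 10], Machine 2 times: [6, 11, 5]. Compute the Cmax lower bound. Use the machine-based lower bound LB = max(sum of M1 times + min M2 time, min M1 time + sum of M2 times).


LB1 = sum(M1 times) + min(M2 times) = 22 + 5 = 27
LB2 = min(M1 times) + sum(M2 times) = 4 + 22 = 26
Lower bound = max(LB1, LB2) = max(27, 26) = 27

27


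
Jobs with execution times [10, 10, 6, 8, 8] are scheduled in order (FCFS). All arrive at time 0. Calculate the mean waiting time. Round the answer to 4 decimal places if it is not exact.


FCFS order (as given): [10, 10, 6, 8, 8]
Waiting times:
  Job 1: wait = 0
  Job 2: wait = 10
  Job 3: wait = 20
  Job 4: wait = 26
  Job 5: wait = 34
Sum of waiting times = 90
Average waiting time = 90/5 = 18.0

18.0


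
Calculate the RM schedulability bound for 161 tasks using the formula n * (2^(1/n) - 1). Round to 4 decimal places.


Compute 2^(1/161) = 1.0043145429
Subtract 1: 1.0043145429 - 1 = 0.0043145429
Multiply by n: 161 * 0.0043145429 = 0.6946414069
Round to 4 dp: 0.6946

0.6946


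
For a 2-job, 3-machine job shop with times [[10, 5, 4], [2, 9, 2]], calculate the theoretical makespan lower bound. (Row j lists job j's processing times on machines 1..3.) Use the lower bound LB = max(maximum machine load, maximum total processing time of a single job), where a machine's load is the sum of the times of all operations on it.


Machine loads:
  Machine 1: 10 + 2 = 12
  Machine 2: 5 + 9 = 14
  Machine 3: 4 + 2 = 6
Max machine load = 14
Job totals:
  Job 1: 19
  Job 2: 13
Max job total = 19
Lower bound = max(14, 19) = 19

19


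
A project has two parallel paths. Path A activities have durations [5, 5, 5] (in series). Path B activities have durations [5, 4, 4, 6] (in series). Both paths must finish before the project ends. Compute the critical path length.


Path A total = 5 + 5 + 5 = 15
Path B total = 5 + 4 + 4 + 6 = 19
Critical path = longest path = max(15, 19) = 19

19


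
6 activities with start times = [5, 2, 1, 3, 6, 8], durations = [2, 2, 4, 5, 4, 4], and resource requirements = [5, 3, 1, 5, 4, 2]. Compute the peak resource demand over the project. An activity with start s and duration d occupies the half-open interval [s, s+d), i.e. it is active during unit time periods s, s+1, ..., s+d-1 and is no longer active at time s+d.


Each activity i is active on [start_i, start_i + duration_i).
Compute total resource usage per time slot:
  t=0: active resources = [], total = 0
  t=1: active resources = [1], total = 1
  t=2: active resources = [3, 1], total = 4
  t=3: active resources = [3, 1, 5], total = 9
  t=4: active resources = [1, 5], total = 6
  t=5: active resources = [5, 5], total = 10
  t=6: active resources = [5, 5, 4], total = 14
  t=7: active resources = [5, 4], total = 9
  t=8: active resources = [4, 2], total = 6
  t=9: active resources = [4, 2], total = 6
  t=10: active resources = [2], total = 2
  t=11: active resources = [2], total = 2
Peak resource demand = 14

14


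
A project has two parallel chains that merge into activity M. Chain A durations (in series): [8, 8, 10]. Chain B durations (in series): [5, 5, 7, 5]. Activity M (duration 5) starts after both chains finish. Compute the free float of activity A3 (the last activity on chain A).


ES(A3) = sum of predecessors on chain A = 16
EF(A3) = ES + duration = 16 + 10 = 26
Successor of A3 is M. ES(M) = max(sum(A), sum(B)) = max(26, 22) = 26
Free float = ES(successor) - EF(current) = 26 - 26 = 0

0


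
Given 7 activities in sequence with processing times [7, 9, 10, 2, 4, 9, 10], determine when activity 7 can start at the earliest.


Activity 7 starts after activities 1 through 6 complete.
Predecessor durations: [7, 9, 10, 2, 4, 9]
ES = 7 + 9 + 10 + 2 + 4 + 9 = 41

41


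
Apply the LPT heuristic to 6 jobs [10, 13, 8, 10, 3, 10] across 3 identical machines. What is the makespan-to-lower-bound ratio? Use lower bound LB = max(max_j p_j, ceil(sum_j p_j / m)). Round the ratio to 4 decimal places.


LPT order: [13, 10, 10, 10, 8, 3]
Machine loads after assignment: [16, 20, 18]
LPT makespan = 20
Lower bound = max(max_job, ceil(total/3)) = max(13, 18) = 18
Ratio = 20 / 18 = 1.1111

1.1111


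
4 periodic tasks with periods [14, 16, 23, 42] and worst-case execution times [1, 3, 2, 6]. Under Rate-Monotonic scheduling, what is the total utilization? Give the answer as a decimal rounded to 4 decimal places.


Compute individual utilizations (exact fractions):
  Task 1: C/T = 1/14 (approx. 0.0714)
  Task 2: C/T = 3/16 (approx. 0.1875)
  Task 3: C/T = 2/23 (approx. 0.087)
  Task 4: C/T = 6/42 = 1/7 (approx. 0.1429)
Total utilization U = 1/14 + 3/16 + 2/23 + 1/7 = 1259/2576
Rounded to 4 decimal places: U = 0.4887
RM (Liu & Layland) bound for 4 tasks = 0.756828; compare with U = 1259/2576 (approx. 0.488742)
U <= bound, so schedulable by RM sufficient condition.

0.4887


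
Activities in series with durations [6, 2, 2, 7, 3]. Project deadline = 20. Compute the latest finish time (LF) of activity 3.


LF(activity 3) = deadline - sum of successor durations
Successors: activities 4 through 5 with durations [7, 3]
Sum of successor durations = 10
LF = 20 - 10 = 10

10


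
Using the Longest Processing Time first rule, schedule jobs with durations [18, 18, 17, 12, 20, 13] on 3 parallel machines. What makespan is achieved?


Sort jobs in decreasing order (LPT): [20, 18, 18, 17, 13, 12]
Assign each job to the least loaded machine:
  Machine 1: jobs [20, 12], load = 32
  Machine 2: jobs [18, 17], load = 35
  Machine 3: jobs [18, 13], load = 31
Makespan = max load = 35

35


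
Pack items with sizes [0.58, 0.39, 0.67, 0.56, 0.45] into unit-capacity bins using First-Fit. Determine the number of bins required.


Place items sequentially using First-Fit:
  Item 0.58 -> new Bin 1
  Item 0.39 -> Bin 1 (now 0.97)
  Item 0.67 -> new Bin 2
  Item 0.56 -> new Bin 3
  Item 0.45 -> new Bin 4
Total bins used = 4

4


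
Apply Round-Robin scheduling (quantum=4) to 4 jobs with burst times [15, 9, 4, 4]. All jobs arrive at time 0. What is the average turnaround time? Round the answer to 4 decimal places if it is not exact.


Time quantum = 4
Execution trace:
  J1 runs 4 units, time = 4
  J2 runs 4 units, time = 8
  J3 runs 4 units, time = 12
  J4 runs 4 units, time = 16
  J1 runs 4 units, time = 20
  J2 runs 4 units, time = 24
  J1 runs 4 units, time = 28
  J2 runs 1 units, time = 29
  J1 runs 3 units, time = 32
Finish times: [32, 29, 12, 16]
Average turnaround = 89/4 = 22.25

22.25


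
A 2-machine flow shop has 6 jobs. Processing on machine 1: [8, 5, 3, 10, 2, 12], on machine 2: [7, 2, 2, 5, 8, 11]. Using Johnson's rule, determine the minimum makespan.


Apply Johnson's rule:
  Group 1 (a <= b): [(5, 2, 8)]
  Group 2 (a > b): [(6, 12, 11), (1, 8, 7), (4, 10, 5), (2, 5, 2), (3, 3, 2)]
Optimal job order: [5, 6, 1, 4, 2, 3]
Schedule:
  Job 5: M1 done at 2, M2 done at 10
  Job 6: M1 done at 14, M2 done at 25
  Job 1: M1 done at 22, M2 done at 32
  Job 4: M1 done at 32, M2 done at 37
  Job 2: M1 done at 37, M2 done at 39
  Job 3: M1 done at 40, M2 done at 42
Makespan = 42

42


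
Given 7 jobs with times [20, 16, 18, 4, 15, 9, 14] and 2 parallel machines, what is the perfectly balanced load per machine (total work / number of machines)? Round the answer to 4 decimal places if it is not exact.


Total processing time = 20 + 16 + 18 + 4 + 15 + 9 + 14 = 96
Number of machines = 2
Ideal balanced load = 96 / 2 = 48.0

48.0


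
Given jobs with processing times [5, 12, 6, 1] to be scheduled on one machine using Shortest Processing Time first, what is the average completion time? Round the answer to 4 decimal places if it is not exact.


Sort jobs by processing time (SPT order): [1, 5, 6, 12]
Compute completion times sequentially:
  Job 1: processing = 1, completes at 1
  Job 2: processing = 5, completes at 6
  Job 3: processing = 6, completes at 12
  Job 4: processing = 12, completes at 24
Sum of completion times = 43
Average completion time = 43/4 = 10.75

10.75


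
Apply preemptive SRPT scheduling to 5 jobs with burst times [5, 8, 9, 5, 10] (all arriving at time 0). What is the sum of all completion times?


Since all jobs arrive at t=0, SRPT equals SPT ordering.
SPT order: [5, 5, 8, 9, 10]
Completion times:
  Job 1: p=5, C=5
  Job 2: p=5, C=10
  Job 3: p=8, C=18
  Job 4: p=9, C=27
  Job 5: p=10, C=37
Total completion time = 5 + 10 + 18 + 27 + 37 = 97

97


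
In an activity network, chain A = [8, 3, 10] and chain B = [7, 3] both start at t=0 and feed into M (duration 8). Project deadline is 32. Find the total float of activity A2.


Forward pass: ES(A2) = sum of predecessors on chain A = 8
EF = ES + duration = 8 + 3 = 11
Backward pass: LF(M) = deadline = 32; LS(M) = 32 - 8 = 24
LF(A2) = LS(M) - sum(successors on chain A) = 24 - 10 = 14
LS = LF - duration = 14 - 3 = 11
Total float = LS - ES = 11 - 8 = 3

3


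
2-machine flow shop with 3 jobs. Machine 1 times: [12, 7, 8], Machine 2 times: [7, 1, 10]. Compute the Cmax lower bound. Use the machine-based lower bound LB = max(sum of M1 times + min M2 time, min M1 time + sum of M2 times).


LB1 = sum(M1 times) + min(M2 times) = 27 + 1 = 28
LB2 = min(M1 times) + sum(M2 times) = 7 + 18 = 25
Lower bound = max(LB1, LB2) = max(28, 25) = 28

28


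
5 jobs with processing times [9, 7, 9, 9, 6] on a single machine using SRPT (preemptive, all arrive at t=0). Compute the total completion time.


Since all jobs arrive at t=0, SRPT equals SPT ordering.
SPT order: [6, 7, 9, 9, 9]
Completion times:
  Job 1: p=6, C=6
  Job 2: p=7, C=13
  Job 3: p=9, C=22
  Job 4: p=9, C=31
  Job 5: p=9, C=40
Total completion time = 6 + 13 + 22 + 31 + 40 = 112

112


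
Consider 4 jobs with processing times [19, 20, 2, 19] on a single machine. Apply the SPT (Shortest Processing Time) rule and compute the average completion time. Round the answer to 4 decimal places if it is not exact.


Sort jobs by processing time (SPT order): [2, 19, 19, 20]
Compute completion times sequentially:
  Job 1: processing = 2, completes at 2
  Job 2: processing = 19, completes at 21
  Job 3: processing = 19, completes at 40
  Job 4: processing = 20, completes at 60
Sum of completion times = 123
Average completion time = 123/4 = 30.75

30.75


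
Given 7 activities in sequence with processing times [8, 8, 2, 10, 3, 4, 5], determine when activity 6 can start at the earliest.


Activity 6 starts after activities 1 through 5 complete.
Predecessor durations: [8, 8, 2, 10, 3]
ES = 8 + 8 + 2 + 10 + 3 = 31

31


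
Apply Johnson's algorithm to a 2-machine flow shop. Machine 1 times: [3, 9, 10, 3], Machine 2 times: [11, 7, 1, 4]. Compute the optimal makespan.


Apply Johnson's rule:
  Group 1 (a <= b): [(1, 3, 11), (4, 3, 4)]
  Group 2 (a > b): [(2, 9, 7), (3, 10, 1)]
Optimal job order: [1, 4, 2, 3]
Schedule:
  Job 1: M1 done at 3, M2 done at 14
  Job 4: M1 done at 6, M2 done at 18
  Job 2: M1 done at 15, M2 done at 25
  Job 3: M1 done at 25, M2 done at 26
Makespan = 26

26


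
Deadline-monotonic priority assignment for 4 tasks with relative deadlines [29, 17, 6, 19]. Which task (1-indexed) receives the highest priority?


Sort tasks by relative deadline (ascending):
  Task 3: deadline = 6
  Task 2: deadline = 17
  Task 4: deadline = 19
  Task 1: deadline = 29
Priority order (highest first): [3, 2, 4, 1]
Highest priority task = 3

3


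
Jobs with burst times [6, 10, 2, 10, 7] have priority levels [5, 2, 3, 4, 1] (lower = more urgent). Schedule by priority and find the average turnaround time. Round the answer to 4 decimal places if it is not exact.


Sort by priority (ascending = highest first):
Order: [(1, 7), (2, 10), (3, 2), (4, 10), (5, 6)]
Completion times:
  Priority 1, burst=7, C=7
  Priority 2, burst=10, C=17
  Priority 3, burst=2, C=19
  Priority 4, burst=10, C=29
  Priority 5, burst=6, C=35
Average turnaround = 107/5 = 21.4

21.4


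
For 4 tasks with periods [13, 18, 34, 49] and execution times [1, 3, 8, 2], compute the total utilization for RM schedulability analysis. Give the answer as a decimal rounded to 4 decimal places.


Compute individual utilizations (exact fractions):
  Task 1: C/T = 1/13 (approx. 0.0769)
  Task 2: C/T = 3/18 = 1/6 (approx. 0.1667)
  Task 3: C/T = 8/34 = 4/17 (approx. 0.2353)
  Task 4: C/T = 2/49 (approx. 0.0408)
Total utilization U = 1/13 + 1/6 + 4/17 + 2/49 = 33767/64974
Rounded to 4 decimal places: U = 0.5197
RM (Liu & Layland) bound for 4 tasks = 0.756828; compare with U = 33767/64974 (approx. 0.519700)
U <= bound, so schedulable by RM sufficient condition.

0.5197


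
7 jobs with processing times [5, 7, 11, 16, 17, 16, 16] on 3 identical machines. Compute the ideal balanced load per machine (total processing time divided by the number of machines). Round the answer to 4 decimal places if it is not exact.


Total processing time = 5 + 7 + 11 + 16 + 17 + 16 + 16 = 88
Number of machines = 3
Ideal balanced load = 88 / 3 = 29.3333

29.3333


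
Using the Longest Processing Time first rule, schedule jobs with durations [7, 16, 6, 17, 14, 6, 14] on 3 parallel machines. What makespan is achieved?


Sort jobs in decreasing order (LPT): [17, 16, 14, 14, 7, 6, 6]
Assign each job to the least loaded machine:
  Machine 1: jobs [17, 6, 6], load = 29
  Machine 2: jobs [16, 7], load = 23
  Machine 3: jobs [14, 14], load = 28
Makespan = max load = 29

29


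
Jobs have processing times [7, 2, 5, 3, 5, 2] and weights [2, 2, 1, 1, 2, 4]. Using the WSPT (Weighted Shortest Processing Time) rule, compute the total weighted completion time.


Compute p/w ratios and sort ascending (WSPT): [(2, 4), (2, 2), (5, 2), (3, 1), (7, 2), (5, 1)]
Compute weighted completion times:
  Job (p=2,w=4): C=2, w*C=4*2=8
  Job (p=2,w=2): C=4, w*C=2*4=8
  Job (p=5,w=2): C=9, w*C=2*9=18
  Job (p=3,w=1): C=12, w*C=1*12=12
  Job (p=7,w=2): C=19, w*C=2*19=38
  Job (p=5,w=1): C=24, w*C=1*24=24
Total weighted completion time = 108

108


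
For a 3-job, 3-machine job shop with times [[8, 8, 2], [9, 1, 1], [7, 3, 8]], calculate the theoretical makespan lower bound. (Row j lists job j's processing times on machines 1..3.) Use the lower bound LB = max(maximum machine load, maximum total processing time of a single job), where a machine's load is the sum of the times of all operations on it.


Machine loads:
  Machine 1: 8 + 9 + 7 = 24
  Machine 2: 8 + 1 + 3 = 12
  Machine 3: 2 + 1 + 8 = 11
Max machine load = 24
Job totals:
  Job 1: 18
  Job 2: 11
  Job 3: 18
Max job total = 18
Lower bound = max(24, 18) = 24

24


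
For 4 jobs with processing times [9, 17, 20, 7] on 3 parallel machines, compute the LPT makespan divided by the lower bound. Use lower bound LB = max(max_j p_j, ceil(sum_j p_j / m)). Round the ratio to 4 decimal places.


LPT order: [20, 17, 9, 7]
Machine loads after assignment: [20, 17, 16]
LPT makespan = 20
Lower bound = max(max_job, ceil(total/3)) = max(20, 18) = 20
Ratio = 20 / 20 = 1.0

1.0


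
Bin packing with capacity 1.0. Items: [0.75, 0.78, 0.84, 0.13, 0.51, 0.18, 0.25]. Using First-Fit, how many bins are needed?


Place items sequentially using First-Fit:
  Item 0.75 -> new Bin 1
  Item 0.78 -> new Bin 2
  Item 0.84 -> new Bin 3
  Item 0.13 -> Bin 1 (now 0.88)
  Item 0.51 -> new Bin 4
  Item 0.18 -> Bin 2 (now 0.96)
  Item 0.25 -> Bin 4 (now 0.76)
Total bins used = 4

4


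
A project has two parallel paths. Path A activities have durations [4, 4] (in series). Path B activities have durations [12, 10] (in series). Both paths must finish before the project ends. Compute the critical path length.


Path A total = 4 + 4 = 8
Path B total = 12 + 10 = 22
Critical path = longest path = max(8, 22) = 22

22


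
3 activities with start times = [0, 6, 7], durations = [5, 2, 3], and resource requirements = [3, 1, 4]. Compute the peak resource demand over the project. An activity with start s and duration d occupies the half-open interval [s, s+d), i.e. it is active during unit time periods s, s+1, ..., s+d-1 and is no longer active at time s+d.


Each activity i is active on [start_i, start_i + duration_i).
Compute total resource usage per time slot:
  t=0: active resources = [3], total = 3
  t=1: active resources = [3], total = 3
  t=2: active resources = [3], total = 3
  t=3: active resources = [3], total = 3
  t=4: active resources = [3], total = 3
  t=5: active resources = [], total = 0
  t=6: active resources = [1], total = 1
  t=7: active resources = [1, 4], total = 5
  t=8: active resources = [4], total = 4
  t=9: active resources = [4], total = 4
Peak resource demand = 5

5


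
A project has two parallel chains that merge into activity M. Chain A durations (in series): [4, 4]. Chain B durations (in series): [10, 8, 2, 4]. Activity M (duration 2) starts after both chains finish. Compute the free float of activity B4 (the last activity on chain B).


ES(B4) = sum of predecessors on chain B = 20
EF(B4) = ES + duration = 20 + 4 = 24
Successor of B4 is M. ES(M) = max(sum(A), sum(B)) = max(8, 24) = 24
Free float = ES(successor) - EF(current) = 24 - 24 = 0

0


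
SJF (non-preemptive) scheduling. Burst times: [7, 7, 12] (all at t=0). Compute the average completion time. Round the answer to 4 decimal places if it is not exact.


SJF order (ascending): [7, 7, 12]
Completion times:
  Job 1: burst=7, C=7
  Job 2: burst=7, C=14
  Job 3: burst=12, C=26
Average completion = 47/3 = 15.6667

15.6667


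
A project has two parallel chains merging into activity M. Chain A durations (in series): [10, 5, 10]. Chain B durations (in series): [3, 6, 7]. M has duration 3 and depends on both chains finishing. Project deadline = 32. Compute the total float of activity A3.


Forward pass: ES(A3) = sum of predecessors on chain A = 15
EF = ES + duration = 15 + 10 = 25
Backward pass: LF(M) = deadline = 32; LS(M) = 32 - 3 = 29
LF(A3) = LS(M) - sum(successors on chain A) = 29 - 0 = 29
LS = LF - duration = 29 - 10 = 19
Total float = LS - ES = 19 - 15 = 4

4


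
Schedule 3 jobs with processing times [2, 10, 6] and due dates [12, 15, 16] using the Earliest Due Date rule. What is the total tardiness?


Sort by due date (EDD order): [(2, 12), (10, 15), (6, 16)]
Compute completion times and tardiness:
  Job 1: p=2, d=12, C=2, tardiness=max(0,2-12)=0
  Job 2: p=10, d=15, C=12, tardiness=max(0,12-15)=0
  Job 3: p=6, d=16, C=18, tardiness=max(0,18-16)=2
Total tardiness = 2

2


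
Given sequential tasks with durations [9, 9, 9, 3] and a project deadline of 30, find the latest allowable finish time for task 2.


LF(activity 2) = deadline - sum of successor durations
Successors: activities 3 through 4 with durations [9, 3]
Sum of successor durations = 12
LF = 30 - 12 = 18

18


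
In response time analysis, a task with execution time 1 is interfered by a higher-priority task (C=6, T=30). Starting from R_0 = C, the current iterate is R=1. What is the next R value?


R_next = C + ceil(R_prev / T_hp) * C_hp
ceil(1 / 30) = ceil(0.0333) = 1
Interference = 1 * 6 = 6
R_next = 1 + 6 = 7

7


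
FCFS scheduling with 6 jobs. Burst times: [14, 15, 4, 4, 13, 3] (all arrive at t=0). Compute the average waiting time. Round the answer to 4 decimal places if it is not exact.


FCFS order (as given): [14, 15, 4, 4, 13, 3]
Waiting times:
  Job 1: wait = 0
  Job 2: wait = 14
  Job 3: wait = 29
  Job 4: wait = 33
  Job 5: wait = 37
  Job 6: wait = 50
Sum of waiting times = 163
Average waiting time = 163/6 = 27.1667

27.1667


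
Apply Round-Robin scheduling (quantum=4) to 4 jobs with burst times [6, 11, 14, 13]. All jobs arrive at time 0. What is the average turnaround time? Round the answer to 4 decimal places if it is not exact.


Time quantum = 4
Execution trace:
  J1 runs 4 units, time = 4
  J2 runs 4 units, time = 8
  J3 runs 4 units, time = 12
  J4 runs 4 units, time = 16
  J1 runs 2 units, time = 18
  J2 runs 4 units, time = 22
  J3 runs 4 units, time = 26
  J4 runs 4 units, time = 30
  J2 runs 3 units, time = 33
  J3 runs 4 units, time = 37
  J4 runs 4 units, time = 41
  J3 runs 2 units, time = 43
  J4 runs 1 units, time = 44
Finish times: [18, 33, 43, 44]
Average turnaround = 138/4 = 34.5

34.5


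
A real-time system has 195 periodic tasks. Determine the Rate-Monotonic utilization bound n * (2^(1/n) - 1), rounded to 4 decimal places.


Compute 2^(1/195) = 1.0035609260
Subtract 1: 1.0035609260 - 1 = 0.0035609260
Multiply by n: 195 * 0.0035609260 = 0.6943805700
Round to 4 dp: 0.6944

0.6944


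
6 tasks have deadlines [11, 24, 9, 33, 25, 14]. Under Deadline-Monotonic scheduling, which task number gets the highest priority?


Sort tasks by relative deadline (ascending):
  Task 3: deadline = 9
  Task 1: deadline = 11
  Task 6: deadline = 14
  Task 2: deadline = 24
  Task 5: deadline = 25
  Task 4: deadline = 33
Priority order (highest first): [3, 1, 6, 2, 5, 4]
Highest priority task = 3

3


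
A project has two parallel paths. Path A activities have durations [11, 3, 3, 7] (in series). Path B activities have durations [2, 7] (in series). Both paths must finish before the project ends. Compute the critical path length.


Path A total = 11 + 3 + 3 + 7 = 24
Path B total = 2 + 7 = 9
Critical path = longest path = max(24, 9) = 24

24


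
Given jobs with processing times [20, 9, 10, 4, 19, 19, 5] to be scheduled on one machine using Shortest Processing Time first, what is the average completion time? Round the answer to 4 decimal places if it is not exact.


Sort jobs by processing time (SPT order): [4, 5, 9, 10, 19, 19, 20]
Compute completion times sequentially:
  Job 1: processing = 4, completes at 4
  Job 2: processing = 5, completes at 9
  Job 3: processing = 9, completes at 18
  Job 4: processing = 10, completes at 28
  Job 5: processing = 19, completes at 47
  Job 6: processing = 19, completes at 66
  Job 7: processing = 20, completes at 86
Sum of completion times = 258
Average completion time = 258/7 = 36.8571

36.8571


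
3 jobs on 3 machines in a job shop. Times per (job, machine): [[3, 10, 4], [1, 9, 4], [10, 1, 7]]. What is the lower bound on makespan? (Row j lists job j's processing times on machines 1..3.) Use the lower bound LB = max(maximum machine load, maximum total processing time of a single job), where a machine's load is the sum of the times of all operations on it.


Machine loads:
  Machine 1: 3 + 1 + 10 = 14
  Machine 2: 10 + 9 + 1 = 20
  Machine 3: 4 + 4 + 7 = 15
Max machine load = 20
Job totals:
  Job 1: 17
  Job 2: 14
  Job 3: 18
Max job total = 18
Lower bound = max(20, 18) = 20

20


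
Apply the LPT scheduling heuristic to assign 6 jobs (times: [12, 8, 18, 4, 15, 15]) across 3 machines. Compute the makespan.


Sort jobs in decreasing order (LPT): [18, 15, 15, 12, 8, 4]
Assign each job to the least loaded machine:
  Machine 1: jobs [18, 4], load = 22
  Machine 2: jobs [15, 12], load = 27
  Machine 3: jobs [15, 8], load = 23
Makespan = max load = 27

27


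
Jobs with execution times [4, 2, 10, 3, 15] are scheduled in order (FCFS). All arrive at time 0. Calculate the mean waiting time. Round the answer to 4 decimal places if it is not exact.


FCFS order (as given): [4, 2, 10, 3, 15]
Waiting times:
  Job 1: wait = 0
  Job 2: wait = 4
  Job 3: wait = 6
  Job 4: wait = 16
  Job 5: wait = 19
Sum of waiting times = 45
Average waiting time = 45/5 = 9.0

9.0


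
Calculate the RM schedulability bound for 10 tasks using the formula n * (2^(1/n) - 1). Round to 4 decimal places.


Compute 2^(1/10) = 1.0717734625
Subtract 1: 1.0717734625 - 1 = 0.0717734625
Multiply by n: 10 * 0.0717734625 = 0.7177346250
Round to 4 dp: 0.7177

0.7177


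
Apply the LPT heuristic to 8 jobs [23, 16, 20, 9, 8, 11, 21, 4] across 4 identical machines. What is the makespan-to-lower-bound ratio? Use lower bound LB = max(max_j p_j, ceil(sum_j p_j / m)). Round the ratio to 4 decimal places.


LPT order: [23, 21, 20, 16, 11, 9, 8, 4]
Machine loads after assignment: [27, 29, 29, 27]
LPT makespan = 29
Lower bound = max(max_job, ceil(total/4)) = max(23, 28) = 28
Ratio = 29 / 28 = 1.0357

1.0357


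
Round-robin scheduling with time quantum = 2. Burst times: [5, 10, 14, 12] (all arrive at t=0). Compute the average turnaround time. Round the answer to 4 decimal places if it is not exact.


Time quantum = 2
Execution trace:
  J1 runs 2 units, time = 2
  J2 runs 2 units, time = 4
  J3 runs 2 units, time = 6
  J4 runs 2 units, time = 8
  J1 runs 2 units, time = 10
  J2 runs 2 units, time = 12
  J3 runs 2 units, time = 14
  J4 runs 2 units, time = 16
  J1 runs 1 units, time = 17
  J2 runs 2 units, time = 19
  J3 runs 2 units, time = 21
  J4 runs 2 units, time = 23
  J2 runs 2 units, time = 25
  J3 runs 2 units, time = 27
  J4 runs 2 units, time = 29
  J2 runs 2 units, time = 31
  J3 runs 2 units, time = 33
  J4 runs 2 units, time = 35
  J3 runs 2 units, time = 37
  J4 runs 2 units, time = 39
  J3 runs 2 units, time = 41
Finish times: [17, 31, 41, 39]
Average turnaround = 128/4 = 32.0

32.0


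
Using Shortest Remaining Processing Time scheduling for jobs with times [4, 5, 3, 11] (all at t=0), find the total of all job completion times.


Since all jobs arrive at t=0, SRPT equals SPT ordering.
SPT order: [3, 4, 5, 11]
Completion times:
  Job 1: p=3, C=3
  Job 2: p=4, C=7
  Job 3: p=5, C=12
  Job 4: p=11, C=23
Total completion time = 3 + 7 + 12 + 23 = 45

45


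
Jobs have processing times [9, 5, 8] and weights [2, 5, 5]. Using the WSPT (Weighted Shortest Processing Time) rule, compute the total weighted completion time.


Compute p/w ratios and sort ascending (WSPT): [(5, 5), (8, 5), (9, 2)]
Compute weighted completion times:
  Job (p=5,w=5): C=5, w*C=5*5=25
  Job (p=8,w=5): C=13, w*C=5*13=65
  Job (p=9,w=2): C=22, w*C=2*22=44
Total weighted completion time = 134

134


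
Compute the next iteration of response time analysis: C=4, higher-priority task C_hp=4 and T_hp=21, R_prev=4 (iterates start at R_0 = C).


R_next = C + ceil(R_prev / T_hp) * C_hp
ceil(4 / 21) = ceil(0.1905) = 1
Interference = 1 * 4 = 4
R_next = 4 + 4 = 8

8


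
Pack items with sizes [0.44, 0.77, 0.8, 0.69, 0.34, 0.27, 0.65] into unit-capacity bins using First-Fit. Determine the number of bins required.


Place items sequentially using First-Fit:
  Item 0.44 -> new Bin 1
  Item 0.77 -> new Bin 2
  Item 0.8 -> new Bin 3
  Item 0.69 -> new Bin 4
  Item 0.34 -> Bin 1 (now 0.78)
  Item 0.27 -> Bin 4 (now 0.96)
  Item 0.65 -> new Bin 5
Total bins used = 5

5


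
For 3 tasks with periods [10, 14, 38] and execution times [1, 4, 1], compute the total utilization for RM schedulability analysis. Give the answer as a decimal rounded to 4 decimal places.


Compute individual utilizations (exact fractions):
  Task 1: C/T = 1/10 (approx. 0.1)
  Task 2: C/T = 4/14 = 2/7 (approx. 0.2857)
  Task 3: C/T = 1/38 (approx. 0.0263)
Total utilization U = 1/10 + 2/7 + 1/38 = 274/665
Rounded to 4 decimal places: U = 0.4120
RM (Liu & Layland) bound for 3 tasks = 0.779763; compare with U = 274/665 (approx. 0.412030)
U <= bound, so schedulable by RM sufficient condition.

0.4120


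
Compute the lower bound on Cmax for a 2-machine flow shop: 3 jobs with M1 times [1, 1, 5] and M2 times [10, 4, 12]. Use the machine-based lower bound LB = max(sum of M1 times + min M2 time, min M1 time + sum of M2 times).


LB1 = sum(M1 times) + min(M2 times) = 7 + 4 = 11
LB2 = min(M1 times) + sum(M2 times) = 1 + 26 = 27
Lower bound = max(LB1, LB2) = max(11, 27) = 27

27


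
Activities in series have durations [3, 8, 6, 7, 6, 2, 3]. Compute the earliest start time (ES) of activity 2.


Activity 2 starts after activities 1 through 1 complete.
Predecessor durations: [3]
ES = 3 = 3

3


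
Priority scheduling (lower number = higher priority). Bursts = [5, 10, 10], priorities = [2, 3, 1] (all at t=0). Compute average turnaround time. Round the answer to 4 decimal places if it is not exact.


Sort by priority (ascending = highest first):
Order: [(1, 10), (2, 5), (3, 10)]
Completion times:
  Priority 1, burst=10, C=10
  Priority 2, burst=5, C=15
  Priority 3, burst=10, C=25
Average turnaround = 50/3 = 16.6667

16.6667


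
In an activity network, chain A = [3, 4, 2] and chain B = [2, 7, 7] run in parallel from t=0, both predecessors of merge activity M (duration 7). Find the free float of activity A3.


ES(A3) = sum of predecessors on chain A = 7
EF(A3) = ES + duration = 7 + 2 = 9
Successor of A3 is M. ES(M) = max(sum(A), sum(B)) = max(9, 16) = 16
Free float = ES(successor) - EF(current) = 16 - 9 = 7

7


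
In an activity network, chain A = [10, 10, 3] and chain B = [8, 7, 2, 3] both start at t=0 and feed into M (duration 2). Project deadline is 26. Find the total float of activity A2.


Forward pass: ES(A2) = sum of predecessors on chain A = 10
EF = ES + duration = 10 + 10 = 20
Backward pass: LF(M) = deadline = 26; LS(M) = 26 - 2 = 24
LF(A2) = LS(M) - sum(successors on chain A) = 24 - 3 = 21
LS = LF - duration = 21 - 10 = 11
Total float = LS - ES = 11 - 10 = 1

1


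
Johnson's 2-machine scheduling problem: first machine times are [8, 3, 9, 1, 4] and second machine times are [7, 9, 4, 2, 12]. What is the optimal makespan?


Apply Johnson's rule:
  Group 1 (a <= b): [(4, 1, 2), (2, 3, 9), (5, 4, 12)]
  Group 2 (a > b): [(1, 8, 7), (3, 9, 4)]
Optimal job order: [4, 2, 5, 1, 3]
Schedule:
  Job 4: M1 done at 1, M2 done at 3
  Job 2: M1 done at 4, M2 done at 13
  Job 5: M1 done at 8, M2 done at 25
  Job 1: M1 done at 16, M2 done at 32
  Job 3: M1 done at 25, M2 done at 36
Makespan = 36

36


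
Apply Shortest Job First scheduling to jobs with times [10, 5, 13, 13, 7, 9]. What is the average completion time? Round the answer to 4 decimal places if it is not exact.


SJF order (ascending): [5, 7, 9, 10, 13, 13]
Completion times:
  Job 1: burst=5, C=5
  Job 2: burst=7, C=12
  Job 3: burst=9, C=21
  Job 4: burst=10, C=31
  Job 5: burst=13, C=44
  Job 6: burst=13, C=57
Average completion = 170/6 = 28.3333

28.3333


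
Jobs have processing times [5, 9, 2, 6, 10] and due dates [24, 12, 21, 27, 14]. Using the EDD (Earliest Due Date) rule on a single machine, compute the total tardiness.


Sort by due date (EDD order): [(9, 12), (10, 14), (2, 21), (5, 24), (6, 27)]
Compute completion times and tardiness:
  Job 1: p=9, d=12, C=9, tardiness=max(0,9-12)=0
  Job 2: p=10, d=14, C=19, tardiness=max(0,19-14)=5
  Job 3: p=2, d=21, C=21, tardiness=max(0,21-21)=0
  Job 4: p=5, d=24, C=26, tardiness=max(0,26-24)=2
  Job 5: p=6, d=27, C=32, tardiness=max(0,32-27)=5
Total tardiness = 12

12


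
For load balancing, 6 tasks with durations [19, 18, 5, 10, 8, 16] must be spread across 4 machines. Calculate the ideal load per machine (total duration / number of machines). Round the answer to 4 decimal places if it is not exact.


Total processing time = 19 + 18 + 5 + 10 + 8 + 16 = 76
Number of machines = 4
Ideal balanced load = 76 / 4 = 19.0

19.0


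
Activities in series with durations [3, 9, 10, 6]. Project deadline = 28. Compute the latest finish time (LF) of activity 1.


LF(activity 1) = deadline - sum of successor durations
Successors: activities 2 through 4 with durations [9, 10, 6]
Sum of successor durations = 25
LF = 28 - 25 = 3

3


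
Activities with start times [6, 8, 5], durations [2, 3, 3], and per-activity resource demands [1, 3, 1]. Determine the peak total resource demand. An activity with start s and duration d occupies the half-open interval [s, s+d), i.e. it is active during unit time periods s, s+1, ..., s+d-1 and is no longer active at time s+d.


Each activity i is active on [start_i, start_i + duration_i).
Compute total resource usage per time slot:
  t=0: active resources = [], total = 0
  t=1: active resources = [], total = 0
  t=2: active resources = [], total = 0
  t=3: active resources = [], total = 0
  t=4: active resources = [], total = 0
  t=5: active resources = [1], total = 1
  t=6: active resources = [1, 1], total = 2
  t=7: active resources = [1, 1], total = 2
  t=8: active resources = [3], total = 3
  t=9: active resources = [3], total = 3
  t=10: active resources = [3], total = 3
Peak resource demand = 3

3


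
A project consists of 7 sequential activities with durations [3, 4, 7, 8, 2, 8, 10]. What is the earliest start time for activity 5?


Activity 5 starts after activities 1 through 4 complete.
Predecessor durations: [3, 4, 7, 8]
ES = 3 + 4 + 7 + 8 = 22

22


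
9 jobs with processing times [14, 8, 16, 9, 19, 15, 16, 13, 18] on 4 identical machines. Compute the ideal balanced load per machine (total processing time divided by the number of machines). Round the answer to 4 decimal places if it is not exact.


Total processing time = 14 + 8 + 16 + 9 + 19 + 15 + 16 + 13 + 18 = 128
Number of machines = 4
Ideal balanced load = 128 / 4 = 32.0

32.0


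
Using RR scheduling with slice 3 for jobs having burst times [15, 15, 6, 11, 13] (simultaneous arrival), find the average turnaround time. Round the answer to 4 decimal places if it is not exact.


Time quantum = 3
Execution trace:
  J1 runs 3 units, time = 3
  J2 runs 3 units, time = 6
  J3 runs 3 units, time = 9
  J4 runs 3 units, time = 12
  J5 runs 3 units, time = 15
  J1 runs 3 units, time = 18
  J2 runs 3 units, time = 21
  J3 runs 3 units, time = 24
  J4 runs 3 units, time = 27
  J5 runs 3 units, time = 30
  J1 runs 3 units, time = 33
  J2 runs 3 units, time = 36
  J4 runs 3 units, time = 39
  J5 runs 3 units, time = 42
  J1 runs 3 units, time = 45
  J2 runs 3 units, time = 48
  J4 runs 2 units, time = 50
  J5 runs 3 units, time = 53
  J1 runs 3 units, time = 56
  J2 runs 3 units, time = 59
  J5 runs 1 units, time = 60
Finish times: [56, 59, 24, 50, 60]
Average turnaround = 249/5 = 49.8

49.8


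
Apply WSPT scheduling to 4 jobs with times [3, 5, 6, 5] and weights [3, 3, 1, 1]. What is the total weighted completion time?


Compute p/w ratios and sort ascending (WSPT): [(3, 3), (5, 3), (5, 1), (6, 1)]
Compute weighted completion times:
  Job (p=3,w=3): C=3, w*C=3*3=9
  Job (p=5,w=3): C=8, w*C=3*8=24
  Job (p=5,w=1): C=13, w*C=1*13=13
  Job (p=6,w=1): C=19, w*C=1*19=19
Total weighted completion time = 65

65


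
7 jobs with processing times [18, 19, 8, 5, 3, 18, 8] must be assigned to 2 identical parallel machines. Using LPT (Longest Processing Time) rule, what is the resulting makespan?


Sort jobs in decreasing order (LPT): [19, 18, 18, 8, 8, 5, 3]
Assign each job to the least loaded machine:
  Machine 1: jobs [19, 8, 8, 5], load = 40
  Machine 2: jobs [18, 18, 3], load = 39
Makespan = max load = 40

40


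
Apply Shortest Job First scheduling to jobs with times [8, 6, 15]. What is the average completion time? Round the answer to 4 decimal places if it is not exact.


SJF order (ascending): [6, 8, 15]
Completion times:
  Job 1: burst=6, C=6
  Job 2: burst=8, C=14
  Job 3: burst=15, C=29
Average completion = 49/3 = 16.3333

16.3333


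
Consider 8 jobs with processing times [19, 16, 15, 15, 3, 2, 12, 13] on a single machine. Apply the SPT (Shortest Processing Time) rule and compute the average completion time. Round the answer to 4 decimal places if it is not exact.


Sort jobs by processing time (SPT order): [2, 3, 12, 13, 15, 15, 16, 19]
Compute completion times sequentially:
  Job 1: processing = 2, completes at 2
  Job 2: processing = 3, completes at 5
  Job 3: processing = 12, completes at 17
  Job 4: processing = 13, completes at 30
  Job 5: processing = 15, completes at 45
  Job 6: processing = 15, completes at 60
  Job 7: processing = 16, completes at 76
  Job 8: processing = 19, completes at 95
Sum of completion times = 330
Average completion time = 330/8 = 41.25

41.25


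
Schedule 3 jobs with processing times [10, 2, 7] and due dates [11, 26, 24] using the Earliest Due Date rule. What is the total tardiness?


Sort by due date (EDD order): [(10, 11), (7, 24), (2, 26)]
Compute completion times and tardiness:
  Job 1: p=10, d=11, C=10, tardiness=max(0,10-11)=0
  Job 2: p=7, d=24, C=17, tardiness=max(0,17-24)=0
  Job 3: p=2, d=26, C=19, tardiness=max(0,19-26)=0
Total tardiness = 0

0


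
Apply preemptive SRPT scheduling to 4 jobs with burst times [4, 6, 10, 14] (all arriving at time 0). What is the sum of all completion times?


Since all jobs arrive at t=0, SRPT equals SPT ordering.
SPT order: [4, 6, 10, 14]
Completion times:
  Job 1: p=4, C=4
  Job 2: p=6, C=10
  Job 3: p=10, C=20
  Job 4: p=14, C=34
Total completion time = 4 + 10 + 20 + 34 = 68

68


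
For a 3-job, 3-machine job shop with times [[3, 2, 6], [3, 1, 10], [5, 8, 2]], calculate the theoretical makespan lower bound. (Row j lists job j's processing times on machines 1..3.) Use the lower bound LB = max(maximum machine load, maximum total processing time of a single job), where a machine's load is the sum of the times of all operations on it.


Machine loads:
  Machine 1: 3 + 3 + 5 = 11
  Machine 2: 2 + 1 + 8 = 11
  Machine 3: 6 + 10 + 2 = 18
Max machine load = 18
Job totals:
  Job 1: 11
  Job 2: 14
  Job 3: 15
Max job total = 15
Lower bound = max(18, 15) = 18

18
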